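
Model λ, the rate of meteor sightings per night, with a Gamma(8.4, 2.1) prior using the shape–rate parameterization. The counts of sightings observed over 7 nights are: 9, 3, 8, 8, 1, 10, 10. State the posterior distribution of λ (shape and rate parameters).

Posterior: Gamma(shape=57.4, rate=9.1)

Total count ∑xᵢ = 49 over n = 7 nights.
Gamma is conjugate to the Poisson likelihood: posterior is Gamma(shape = 8.4+49 = 57.4, rate = 2.1+7 = 9.1).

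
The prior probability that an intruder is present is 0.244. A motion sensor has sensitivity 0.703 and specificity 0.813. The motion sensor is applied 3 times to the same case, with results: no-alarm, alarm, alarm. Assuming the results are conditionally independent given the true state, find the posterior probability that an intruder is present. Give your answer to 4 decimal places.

Posterior P(H) ≈ 0.6250

With H the event that an intruder is present, the joint likelihood of the observed sequence is P(data|H) = 0.297·0.703·0.703 = 0.14678 and P(data|¬H) = 0.813·0.187·0.187 = 0.028430.
Bayes: P(H|data) = 0.244·0.14678 / (0.244·0.14678 + 0.756·0.028430) = 0.035814/0.057307 = 0.6250.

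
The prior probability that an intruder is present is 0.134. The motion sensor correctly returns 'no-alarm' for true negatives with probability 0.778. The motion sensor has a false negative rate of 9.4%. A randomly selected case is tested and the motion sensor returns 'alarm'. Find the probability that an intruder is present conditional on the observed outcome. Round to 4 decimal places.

P(H | E) ≈ 0.3871

Write H for 'an intruder is present'. Prior odds H:¬H = 0.134/0.866 = 0.15473. For the 'alarm' outcome, the likelihood ratio is 0.906/0.222 = 4.0811.
Posterior odds = 0.15473 × 4.0811 = 0.63148, so P(H|E) = 0.63148/(1+0.63148) = 0.3871.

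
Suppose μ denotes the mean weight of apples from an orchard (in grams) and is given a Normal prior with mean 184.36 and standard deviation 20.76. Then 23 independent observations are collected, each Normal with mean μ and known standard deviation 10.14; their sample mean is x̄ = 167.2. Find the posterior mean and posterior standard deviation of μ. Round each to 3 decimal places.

Posterior mean ≈ 167.376; posterior SD ≈ 2.103

Prior precision 1/τ₀² = 1/20.76² = 0.00232031; data precision n/σ² = 23/10.14² = 0.223693.
Posterior precision = 0.00232031 + 0.223693 = 0.226013, giving posterior SD = 1/√0.226013 = 2.103.
Posterior mean = (0.00232031·184.36 + 0.223693·167.2) / 0.226013 = 167.376.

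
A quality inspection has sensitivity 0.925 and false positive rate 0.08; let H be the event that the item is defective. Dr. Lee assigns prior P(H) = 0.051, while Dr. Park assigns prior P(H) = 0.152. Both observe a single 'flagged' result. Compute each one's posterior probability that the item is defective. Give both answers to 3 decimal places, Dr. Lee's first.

Dr. Lee: 0.383; Dr. Park: 0.675

The likelihood ratio for a 'flagged' result is 0.925/0.08 = 11.562.
Dr. Lee: prior odds 0.051/0.949 = 0.053741; posterior odds 0.62138; posterior probability 0.383.
Dr. Park: prior odds 0.152/0.848 = 0.17925; posterior odds 2.0725; posterior probability 0.675.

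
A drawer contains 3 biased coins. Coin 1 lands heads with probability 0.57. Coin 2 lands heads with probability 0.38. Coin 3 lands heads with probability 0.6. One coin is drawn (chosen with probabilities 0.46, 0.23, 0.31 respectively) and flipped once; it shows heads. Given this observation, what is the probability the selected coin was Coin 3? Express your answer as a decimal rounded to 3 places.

Posterior probability ≈ 0.347

P(heads|C1) = 0.57; P(heads|C2) = 0.38; P(heads|C3) = 0.6.
Prior × likelihood for each source: 0.46·0.57=0.2622, 0.23·0.38=0.08740, 0.31·0.6=0.1860. Summing gives P(heads) = 0.53560.
P(Coin 3 | heads) = 0.1860 / 0.53560 = 0.347.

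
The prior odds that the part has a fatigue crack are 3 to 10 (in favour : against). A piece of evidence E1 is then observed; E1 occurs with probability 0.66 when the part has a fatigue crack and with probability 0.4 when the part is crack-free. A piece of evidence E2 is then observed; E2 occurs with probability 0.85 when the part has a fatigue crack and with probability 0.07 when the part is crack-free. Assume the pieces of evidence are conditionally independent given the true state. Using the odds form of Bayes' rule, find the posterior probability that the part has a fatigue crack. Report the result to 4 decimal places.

Prior odds = 3/10 = 0.30000. In log-odds, ln(0.30000) = -1.2040.
Add log likelihood ratios: ln(1.6500) + ln(12.143) = 2.9975.
Posterior log-odds = 1.7935, so posterior odds = exp(1.7935) = 6.0107. Converting, P(H|E) = 6.0107/7.0107 = 0.8574.

Posterior probability ≈ 0.8574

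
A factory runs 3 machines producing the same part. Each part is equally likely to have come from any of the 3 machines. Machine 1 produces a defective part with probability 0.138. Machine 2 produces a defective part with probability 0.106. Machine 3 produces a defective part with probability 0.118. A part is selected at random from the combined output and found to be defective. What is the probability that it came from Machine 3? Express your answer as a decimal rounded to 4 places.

P(defective|M1) = 0.138; P(defective|M2) = 0.106; P(defective|M3) = 0.118.
Prior × likelihood for each source: 0.333333·0.138=0.04600, 0.333333·0.106=0.03533, 0.333333·0.118=0.03933. Summing gives P(defective) = 0.12067.
P(Machine 3 | defective) = 0.03933 / 0.12067 = 0.3260.

Posterior probability ≈ 0.3260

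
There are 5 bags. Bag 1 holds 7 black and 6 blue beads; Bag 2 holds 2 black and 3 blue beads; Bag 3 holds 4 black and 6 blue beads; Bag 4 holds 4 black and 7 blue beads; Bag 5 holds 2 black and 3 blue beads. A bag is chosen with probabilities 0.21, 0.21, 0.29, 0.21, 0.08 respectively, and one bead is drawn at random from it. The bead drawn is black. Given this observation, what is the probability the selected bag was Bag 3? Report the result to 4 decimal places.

Posterior probability ≈ 0.2752

Tabulate prior·likelihood by source: [1] prior 0.21, lik 0.5385, product 0.1131; [2] prior 0.21, lik 0.4, product 0.08400; [3] prior 0.29, lik 0.4, product 0.1160; [4] prior 0.21, lik 0.3636, product 0.07636; [5] prior 0.08, lik 0.4, product 0.03200.
Normalizing constant = 0.42144; the posterior for Bag 3 is its product over the sum, 0.1160/0.42144 = 0.2752.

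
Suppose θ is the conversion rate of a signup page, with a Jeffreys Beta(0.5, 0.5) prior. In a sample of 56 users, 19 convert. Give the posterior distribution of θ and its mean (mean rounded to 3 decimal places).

Posterior: Beta(19.5, 37.5); mean ≈ 0.342

The binomial likelihood is conjugate to the Beta prior: with 19 successes and 37 failures, the posterior is Beta(0.5+19, 0.5+37) = Beta(19.5, 37.5).
Posterior mean = α/(α+β) = 19.5/57 = 0.342.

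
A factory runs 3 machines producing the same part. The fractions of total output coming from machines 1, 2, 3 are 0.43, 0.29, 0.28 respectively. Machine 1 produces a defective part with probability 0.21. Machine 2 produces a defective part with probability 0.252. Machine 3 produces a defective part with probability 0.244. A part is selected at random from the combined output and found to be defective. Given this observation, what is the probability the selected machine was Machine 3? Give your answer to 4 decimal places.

Posterior probability ≈ 0.2949

P(defective|M1) = 0.21; P(defective|M2) = 0.252; P(defective|M3) = 0.244.
Prior × likelihood for each source: 0.43·0.21=0.09030, 0.29·0.252=0.07308, 0.28·0.244=0.06832. Summing gives P(defective) = 0.23170.
P(Machine 3 | defective) = 0.06832 / 0.23170 = 0.2949.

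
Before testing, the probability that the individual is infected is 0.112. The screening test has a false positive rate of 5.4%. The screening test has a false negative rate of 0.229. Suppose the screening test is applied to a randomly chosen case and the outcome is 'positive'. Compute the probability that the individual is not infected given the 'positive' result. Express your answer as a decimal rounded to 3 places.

Let H be the event that the individual is infected. P(H) = 0.112, so P(¬H) = 0.888. With E the 'positive' result, P(E|H) = 0.771 and P(E|¬H) = 0.054.
P(E) = 0.771·0.112 + 0.054·0.888 = 0.086352 + 0.047952 = 0.13430.
By Bayes' theorem, P(H|E) = 0.086352 / 0.13430 = 0.643. Hence P(¬H|E) = 1 − 0.643 = 0.357.

P(¬H | E) ≈ 0.357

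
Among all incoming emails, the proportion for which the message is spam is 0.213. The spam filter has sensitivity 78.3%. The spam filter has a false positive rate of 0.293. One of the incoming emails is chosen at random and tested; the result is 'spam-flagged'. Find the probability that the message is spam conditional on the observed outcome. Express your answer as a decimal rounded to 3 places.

P(H | E) ≈ 0.420

Let H be the event that the message is spam. P(H) = 0.213, so P(¬H) = 0.787. With E the 'spam-flagged' result, P(E|H) = 0.783 and P(E|¬H) = 0.293.
P(E) = 0.783·0.213 + 0.293·0.787 = 0.16678 + 0.23059 = 0.39737.
By Bayes' theorem, P(H|E) = 0.16678 / 0.39737 = 0.420.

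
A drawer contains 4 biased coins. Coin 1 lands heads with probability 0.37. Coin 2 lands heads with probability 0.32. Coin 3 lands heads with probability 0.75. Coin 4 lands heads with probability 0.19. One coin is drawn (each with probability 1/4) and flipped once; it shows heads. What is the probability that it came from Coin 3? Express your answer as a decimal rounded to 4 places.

Tabulate prior·likelihood by source: [1] prior 0.25, lik 0.37, product 0.09250; [2] prior 0.25, lik 0.32, product 0.08000; [3] prior 0.25, lik 0.75, product 0.1875; [4] prior 0.25, lik 0.19, product 0.04750.
Normalizing constant = 0.40750; the posterior for Coin 3 is its product over the sum, 0.1875/0.40750 = 0.4601.

Posterior probability ≈ 0.4601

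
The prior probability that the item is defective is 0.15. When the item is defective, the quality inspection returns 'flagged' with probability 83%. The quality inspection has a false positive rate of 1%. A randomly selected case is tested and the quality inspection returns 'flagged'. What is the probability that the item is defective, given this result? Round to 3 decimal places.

P(H | E) ≈ 0.936

Write H for 'the item is defective'. Prior odds H:¬H = 0.15/0.85 = 0.17647. For the 'flagged' outcome, the likelihood ratio is 0.83/0.01 = 83.000.
Posterior odds = 0.17647 × 83.000 = 14.647, so P(H|E) = 14.647/(1+14.647) = 0.936.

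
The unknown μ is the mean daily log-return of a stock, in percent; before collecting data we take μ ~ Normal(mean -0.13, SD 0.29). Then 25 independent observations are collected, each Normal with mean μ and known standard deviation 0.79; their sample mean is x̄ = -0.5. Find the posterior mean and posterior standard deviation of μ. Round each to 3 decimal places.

Prior precision 1/τ₀² = 1/0.29² = 11.8906; data precision n/σ² = 25/0.79² = 40.0577.
Posterior precision = 11.8906 + 40.0577 = 51.9483, giving posterior SD = 1/√51.9483 = 0.139.
Posterior mean = (11.8906·-0.13 + 40.0577·-0.5) / 51.9483 = -0.415.

Posterior mean ≈ -0.415; posterior SD ≈ 0.139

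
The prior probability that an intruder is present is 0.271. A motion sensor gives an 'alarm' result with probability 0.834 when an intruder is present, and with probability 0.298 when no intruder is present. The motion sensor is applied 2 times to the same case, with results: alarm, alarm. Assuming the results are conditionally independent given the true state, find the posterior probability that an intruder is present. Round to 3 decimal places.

Let H be the event that an intruder is present; start with P(H) = 0.271. P('alarm'|H) = 0.834, P('alarm'|¬H) = 0.298.
Update on result 1 ('alarm'): P(H) ← 0.834·0.2710 / (0.834·0.2710 + 0.298·0.7290) = 0.22601/0.44326 = 0.5099.
Update on result 2 ('alarm'): P(H) ← 0.834·0.5099 / (0.834·0.5099 + 0.298·0.4901) = 0.42525/0.57130 = 0.7444.

Posterior P(H) ≈ 0.744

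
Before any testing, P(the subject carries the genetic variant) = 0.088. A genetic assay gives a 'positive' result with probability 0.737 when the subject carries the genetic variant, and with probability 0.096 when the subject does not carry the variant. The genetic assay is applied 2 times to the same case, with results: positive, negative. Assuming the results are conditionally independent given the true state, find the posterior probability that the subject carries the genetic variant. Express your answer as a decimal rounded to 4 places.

With H the event that the subject carries the genetic variant, the joint likelihood of the observed sequence is P(data|H) = 0.737·0.263 = 0.19383 and P(data|¬H) = 0.096·0.904 = 0.086784.
Bayes: P(H|data) = 0.088·0.19383 / (0.088·0.19383 + 0.912·0.086784) = 0.017057/0.096204 = 0.1773.

Posterior P(H) ≈ 0.1773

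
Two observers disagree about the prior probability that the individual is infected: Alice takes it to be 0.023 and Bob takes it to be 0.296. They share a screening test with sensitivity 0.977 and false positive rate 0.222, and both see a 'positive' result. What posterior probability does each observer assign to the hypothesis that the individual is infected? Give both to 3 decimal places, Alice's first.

Alice: 0.094; Bob: 0.649

P('+'|H) = 0.977, P('+'|¬H) = 0.222.
Alice: numerator 0.977·0.023 = 0.022471; evidence = 0.022471+0.222·0.977 = 0.23936; posterior = 0.094.
Bob: numerator 0.977·0.296 = 0.28919; evidence = 0.28919+0.222·0.704 = 0.44548; posterior = 0.649.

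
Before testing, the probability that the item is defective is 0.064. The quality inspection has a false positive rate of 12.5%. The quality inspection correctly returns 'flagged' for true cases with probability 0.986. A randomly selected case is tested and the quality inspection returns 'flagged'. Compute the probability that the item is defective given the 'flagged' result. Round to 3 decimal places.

P(H | E) ≈ 0.350

Write H for 'the item is defective'. Prior odds H:¬H = 0.064/0.936 = 0.068376. For the 'flagged' outcome, the likelihood ratio is 0.986/0.125 = 7.8880.
Posterior odds = 0.068376 × 7.8880 = 0.53935, so P(H|E) = 0.53935/(1+0.53935) = 0.350.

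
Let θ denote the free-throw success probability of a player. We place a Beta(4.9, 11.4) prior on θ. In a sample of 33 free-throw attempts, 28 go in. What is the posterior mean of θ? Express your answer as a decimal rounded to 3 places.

Posterior mean ≈ 0.667

The binomial likelihood is conjugate to the Beta prior: with 28 successes and 5 failures, the posterior is Beta(4.9+28, 11.4+5) = Beta(32.9, 16.4).
Posterior mean = α/(α+β) = 32.9/49.3 = 0.667.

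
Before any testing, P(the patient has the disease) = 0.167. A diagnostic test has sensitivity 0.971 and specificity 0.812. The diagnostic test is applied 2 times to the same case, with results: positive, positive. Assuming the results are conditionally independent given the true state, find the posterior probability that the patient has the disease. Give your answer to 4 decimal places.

Posterior P(H) ≈ 0.8425

Let H be the event that the patient has the disease; start with P(H) = 0.167. P('positive'|H) = 0.971, P('positive'|¬H) = 0.188.
Update on result 1 ('positive'): P(H) ← 0.971·0.1670 / (0.971·0.1670 + 0.188·0.8330) = 0.16216/0.31876 = 0.5087.
Update on result 2 ('positive'): P(H) ← 0.971·0.5087 / (0.971·0.5087 + 0.188·0.4913) = 0.49396/0.58632 = 0.8425.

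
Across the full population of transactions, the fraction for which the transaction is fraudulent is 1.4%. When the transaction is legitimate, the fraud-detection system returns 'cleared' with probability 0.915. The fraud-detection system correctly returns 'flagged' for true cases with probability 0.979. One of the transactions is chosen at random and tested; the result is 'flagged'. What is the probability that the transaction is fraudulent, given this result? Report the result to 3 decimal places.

Write H for 'the transaction is fraudulent'. Prior odds H:¬H = 0.014/0.986 = 0.014199. For the 'flagged' outcome, the likelihood ratio is 0.979/0.085 = 11.518.
Posterior odds = 0.014199 × 11.518 = 0.16354, so P(H|E) = 0.16354/(1+0.16354) = 0.141.

P(H | E) ≈ 0.141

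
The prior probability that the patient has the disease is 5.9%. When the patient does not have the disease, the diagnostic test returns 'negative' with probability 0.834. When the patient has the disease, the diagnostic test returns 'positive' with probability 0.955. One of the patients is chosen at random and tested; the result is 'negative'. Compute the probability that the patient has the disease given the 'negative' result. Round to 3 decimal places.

Write H for 'the patient has the disease'. Prior odds H:¬H = 0.059/0.941 = 0.062699. For the 'negative' outcome, the likelihood ratio is 0.045/0.834 = 0.053957.
Posterior odds = 0.062699 × 0.053957 = 0.0033831, so P(H|E) = 0.0033831/(1+0.0033831) = 0.003.

P(H | E) ≈ 0.003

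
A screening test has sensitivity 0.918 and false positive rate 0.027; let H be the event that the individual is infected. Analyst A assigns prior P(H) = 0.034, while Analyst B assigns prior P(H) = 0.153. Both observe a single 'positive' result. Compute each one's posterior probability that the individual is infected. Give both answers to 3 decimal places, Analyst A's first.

Analyst A: 0.545; Analyst B: 0.860

P('+'|H) = 0.918, P('+'|¬H) = 0.027.
Analyst A: numerator 0.918·0.034 = 0.031212; evidence = 0.031212+0.027·0.966 = 0.057294; posterior = 0.545.
Analyst B: numerator 0.918·0.153 = 0.14045; evidence = 0.14045+0.027·0.847 = 0.16332; posterior = 0.860.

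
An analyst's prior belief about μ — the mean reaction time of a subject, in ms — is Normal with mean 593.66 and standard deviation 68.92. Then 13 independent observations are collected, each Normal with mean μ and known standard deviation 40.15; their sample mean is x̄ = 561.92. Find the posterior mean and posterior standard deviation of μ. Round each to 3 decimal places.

With known σ, the Normal prior is conjugate. Weight on the data is w = (n/σ²)/(n/σ² + 1/τ₀²) = 0.00806440/(0.00806440+0.00021053) = 0.97456.
Posterior mean = w·x̄ + (1−w)·μ₀ = 0.97456·561.92 + 0.025442·593.66 = 562.728. Posterior variance = 1/(0.00806440+0.00021053) = 120.847, so SD = 10.993.

Posterior mean ≈ 562.728; posterior SD ≈ 10.993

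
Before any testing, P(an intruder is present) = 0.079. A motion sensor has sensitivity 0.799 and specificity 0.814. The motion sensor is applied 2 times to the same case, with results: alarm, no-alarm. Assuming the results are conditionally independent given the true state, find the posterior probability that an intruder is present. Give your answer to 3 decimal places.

Posterior P(H) ≈ 0.083

Let H be the event that an intruder is present; start with P(H) = 0.079. P('alarm'|H) = 0.799, P('alarm'|¬H) = 0.186.
Update on result 1 ('alarm'): P(H) ← 0.799·0.0790 / (0.799·0.0790 + 0.186·0.9210) = 0.063121/0.23443 = 0.2693.
Update on result 2 ('no-alarm'): P(H) ← 0.201·0.2693 / (0.201·0.2693 + 0.814·0.7307) = 0.054121/0.64895 = 0.0834.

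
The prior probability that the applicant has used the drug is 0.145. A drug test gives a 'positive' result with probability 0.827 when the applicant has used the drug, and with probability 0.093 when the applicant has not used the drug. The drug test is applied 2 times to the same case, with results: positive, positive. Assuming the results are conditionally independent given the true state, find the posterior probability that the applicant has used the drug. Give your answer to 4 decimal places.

Posterior P(H) ≈ 0.9306

With H the event that the applicant has used the drug, the joint likelihood of the observed sequence is P(data|H) = 0.827·0.827 = 0.68393 and P(data|¬H) = 0.093·0.093 = 0.0086490.
Bayes: P(H|data) = 0.145·0.68393 / (0.145·0.68393 + 0.855·0.0086490) = 0.099170/0.10656 = 0.9306.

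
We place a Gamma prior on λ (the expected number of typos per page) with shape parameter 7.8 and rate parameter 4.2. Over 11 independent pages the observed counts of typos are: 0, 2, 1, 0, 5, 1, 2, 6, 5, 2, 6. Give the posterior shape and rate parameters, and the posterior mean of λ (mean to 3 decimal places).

The Poisson likelihood adds the total count to the shape and the number of exposure periods to the rate. Here ∑xᵢ = 30 and n = 11, so shape 7.8→37.8 and rate 4.2→15.2.
Posterior mean = shape/rate = 37.8/15.2 = 2.487.

Posterior: Gamma(shape=37.8, rate=15.2); mean ≈ 2.487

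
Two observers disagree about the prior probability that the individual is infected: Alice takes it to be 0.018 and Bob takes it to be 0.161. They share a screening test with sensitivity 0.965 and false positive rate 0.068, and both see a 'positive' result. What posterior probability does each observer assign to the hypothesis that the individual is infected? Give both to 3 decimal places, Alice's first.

P('+'|H) = 0.965, P('+'|¬H) = 0.068.
Alice: numerator 0.965·0.018 = 0.017370; evidence = 0.017370+0.068·0.982 = 0.084146; posterior = 0.206.
Bob: numerator 0.965·0.161 = 0.15537; evidence = 0.15537+0.068·0.839 = 0.21242; posterior = 0.731.

Alice: 0.206; Bob: 0.731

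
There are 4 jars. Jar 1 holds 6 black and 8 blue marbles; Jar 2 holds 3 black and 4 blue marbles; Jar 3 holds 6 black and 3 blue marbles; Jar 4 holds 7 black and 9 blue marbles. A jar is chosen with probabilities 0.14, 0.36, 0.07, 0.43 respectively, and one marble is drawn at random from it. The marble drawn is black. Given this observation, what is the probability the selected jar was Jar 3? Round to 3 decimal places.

Tabulate prior·likelihood by source: [1] prior 0.14, lik 0.4286, product 0.06000; [2] prior 0.36, lik 0.4286, product 0.1543; [3] prior 0.07, lik 0.6667, product 0.04667; [4] prior 0.43, lik 0.4375, product 0.1881.
Normalizing constant = 0.44908; the posterior for Jar 3 is its product over the sum, 0.04667/0.44908 = 0.104.

Posterior probability ≈ 0.104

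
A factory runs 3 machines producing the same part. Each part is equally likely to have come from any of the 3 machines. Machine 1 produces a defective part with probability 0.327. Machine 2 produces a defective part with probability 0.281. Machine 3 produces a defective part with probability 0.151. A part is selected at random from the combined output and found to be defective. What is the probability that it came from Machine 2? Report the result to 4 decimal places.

Posterior probability ≈ 0.3702

Tabulate prior·likelihood by source: [1] prior 0.333333, lik 0.327, product 0.1090; [2] prior 0.333333, lik 0.281, product 0.09367; [3] prior 0.333333, lik 0.151, product 0.05033.
Normalizing constant = 0.25300; the posterior for Machine 2 is its product over the sum, 0.09367/0.25300 = 0.3702.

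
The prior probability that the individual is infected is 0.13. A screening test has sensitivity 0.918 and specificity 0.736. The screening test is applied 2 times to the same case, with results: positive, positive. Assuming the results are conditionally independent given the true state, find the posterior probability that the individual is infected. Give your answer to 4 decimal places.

Posterior P(H) ≈ 0.6437

With H the event that the individual is infected, the joint likelihood of the observed sequence is P(data|H) = 0.918·0.918 = 0.84272 and P(data|¬H) = 0.264·0.264 = 0.069696.
Bayes: P(H|data) = 0.13·0.84272 / (0.13·0.84272 + 0.87·0.069696) = 0.10955/0.17019 = 0.6437.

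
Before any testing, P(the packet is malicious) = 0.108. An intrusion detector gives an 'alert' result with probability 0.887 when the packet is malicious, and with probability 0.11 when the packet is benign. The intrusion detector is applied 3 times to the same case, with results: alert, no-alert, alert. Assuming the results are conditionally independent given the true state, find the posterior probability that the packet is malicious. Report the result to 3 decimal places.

Posterior P(H) ≈ 0.500

With H the event that the packet is malicious, the joint likelihood of the observed sequence is P(data|H) = 0.887·0.113·0.887 = 0.088905 and P(data|¬H) = 0.11·0.89·0.11 = 0.010769.
Bayes: P(H|data) = 0.108·0.088905 / (0.108·0.088905 + 0.892·0.010769) = 0.0096017/0.019208 = 0.4999.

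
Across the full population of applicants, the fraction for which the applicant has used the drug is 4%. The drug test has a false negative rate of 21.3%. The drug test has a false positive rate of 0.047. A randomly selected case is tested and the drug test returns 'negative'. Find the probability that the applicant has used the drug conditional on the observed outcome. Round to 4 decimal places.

P(H | E) ≈ 0.0092

Let H be the event that the applicant has used the drug. P(H) = 0.04, so P(¬H) = 0.96. With E the 'negative' result, P(E|H) = 0.213 and P(E|¬H) = 0.953.
P(E) = 0.213·0.04 + 0.953·0.96 = 0.0085200 + 0.91488 = 0.92340.
By Bayes' theorem, P(H|E) = 0.0085200 / 0.92340 = 0.0092.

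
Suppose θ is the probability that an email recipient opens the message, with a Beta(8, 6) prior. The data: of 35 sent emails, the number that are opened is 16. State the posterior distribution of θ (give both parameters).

Posterior: Beta(24, 25)

Observing 16 successes and 19 failures updates Beta(8, 6) by adding the success and failure counts to the two shape parameters: α = 8+16 = 24, β = 6+19 = 25.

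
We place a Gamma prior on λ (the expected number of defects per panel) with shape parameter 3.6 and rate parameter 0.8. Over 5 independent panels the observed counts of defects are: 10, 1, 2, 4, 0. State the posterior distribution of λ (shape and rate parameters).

Posterior: Gamma(shape=20.6, rate=5.8)

The Poisson likelihood adds the total count to the shape and the number of exposure periods to the rate. Here ∑xᵢ = 17 and n = 5, so shape 3.6→20.6 and rate 0.8→5.8.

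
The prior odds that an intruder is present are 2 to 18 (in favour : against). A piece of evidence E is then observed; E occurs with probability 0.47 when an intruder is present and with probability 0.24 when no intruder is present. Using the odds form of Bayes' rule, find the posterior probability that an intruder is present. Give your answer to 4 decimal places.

Posterior probability ≈ 0.1787

Prior odds = 2/18 = 0.11111.
Likelihood ratio for E = 0.47/0.24 = 1.9583.
Posterior odds = prior odds × LR = 0.21759.
Posterior probability = odds/(1+odds) = 0.21759/1.2176 = 0.1787.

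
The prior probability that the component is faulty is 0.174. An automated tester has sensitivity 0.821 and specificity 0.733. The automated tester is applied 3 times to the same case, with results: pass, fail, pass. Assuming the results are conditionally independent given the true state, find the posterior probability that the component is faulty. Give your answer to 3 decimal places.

Let H be the event that the component is faulty; start with P(H) = 0.174. P('fail'|H) = 0.821, P('fail'|¬H) = 0.267.
Update on result 1 ('pass'): P(H) ← 0.179·0.1740 / (0.179·0.1740 + 0.733·0.8260) = 0.031146/0.63660 = 0.0489.
Update on result 2 ('fail'): P(H) ← 0.821·0.0489 / (0.821·0.0489 + 0.267·0.9511) = 0.040168/0.29410 = 0.1366.
Update on result 3 ('pass'): P(H) ← 0.179·0.1366 / (0.179·0.1366 + 0.733·0.8634) = 0.024447/0.65734 = 0.0372.

Posterior P(H) ≈ 0.037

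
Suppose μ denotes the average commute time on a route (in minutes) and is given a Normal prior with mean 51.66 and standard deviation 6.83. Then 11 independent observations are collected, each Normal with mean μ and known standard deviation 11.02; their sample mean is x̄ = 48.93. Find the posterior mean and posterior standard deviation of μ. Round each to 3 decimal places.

With known σ, the Normal prior is conjugate. Weight on the data is w = (n/σ²)/(n/σ² + 1/τ₀²) = 0.0905794/(0.0905794+0.0214367) = 0.80863.
Posterior mean = w·x̄ + (1−w)·μ₀ = 0.80863·48.93 + 0.19137·51.66 = 49.452. Posterior variance = 1/(0.0905794+0.0214367) = 8.92728, so SD = 2.988.

Posterior mean ≈ 49.452; posterior SD ≈ 2.988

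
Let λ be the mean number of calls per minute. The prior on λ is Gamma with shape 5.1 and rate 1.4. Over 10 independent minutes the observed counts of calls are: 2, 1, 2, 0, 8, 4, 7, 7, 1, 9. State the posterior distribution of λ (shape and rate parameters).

Posterior: Gamma(shape=46.1, rate=11.4)

The Poisson likelihood adds the total count to the shape and the number of exposure periods to the rate. Here ∑xᵢ = 41 and n = 10, so shape 5.1→46.1 and rate 1.4→11.4.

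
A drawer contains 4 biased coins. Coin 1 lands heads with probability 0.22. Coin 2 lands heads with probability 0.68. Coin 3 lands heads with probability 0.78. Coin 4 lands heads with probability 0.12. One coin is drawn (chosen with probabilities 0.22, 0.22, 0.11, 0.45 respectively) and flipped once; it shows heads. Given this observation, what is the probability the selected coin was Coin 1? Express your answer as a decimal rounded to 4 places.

Tabulate prior·likelihood by source: [1] prior 0.22, lik 0.22, product 0.04840; [2] prior 0.22, lik 0.68, product 0.1496; [3] prior 0.11, lik 0.78, product 0.08580; [4] prior 0.45, lik 0.12, product 0.05400.
Normalizing constant = 0.33780; the posterior for Coin 1 is its product over the sum, 0.04840/0.33780 = 0.1433.

Posterior probability ≈ 0.1433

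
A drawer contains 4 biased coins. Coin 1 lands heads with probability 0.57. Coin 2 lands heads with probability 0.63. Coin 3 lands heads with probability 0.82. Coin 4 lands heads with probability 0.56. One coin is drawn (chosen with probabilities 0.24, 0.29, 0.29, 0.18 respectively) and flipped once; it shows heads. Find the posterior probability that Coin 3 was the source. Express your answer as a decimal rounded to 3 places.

Tabulate prior·likelihood by source: [1] prior 0.24, lik 0.57, product 0.1368; [2] prior 0.29, lik 0.63, product 0.1827; [3] prior 0.29, lik 0.82, product 0.2378; [4] prior 0.18, lik 0.56, product 0.1008.
Normalizing constant = 0.65810; the posterior for Coin 3 is its product over the sum, 0.2378/0.65810 = 0.361.

Posterior probability ≈ 0.361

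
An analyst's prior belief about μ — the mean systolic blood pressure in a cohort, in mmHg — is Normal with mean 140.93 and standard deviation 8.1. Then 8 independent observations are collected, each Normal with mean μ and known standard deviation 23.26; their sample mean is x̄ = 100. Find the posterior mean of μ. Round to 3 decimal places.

Posterior mean ≈ 120.775

With known σ, the Normal prior is conjugate. Weight on the data is w = (n/σ²)/(n/σ² + 1/τ₀²) = 0.0147867/(0.0147867+0.0152416) = 0.49243.
Posterior mean = w·x̄ + (1−w)·μ₀ = 0.49243·100 + 0.50757·140.93 = 120.775.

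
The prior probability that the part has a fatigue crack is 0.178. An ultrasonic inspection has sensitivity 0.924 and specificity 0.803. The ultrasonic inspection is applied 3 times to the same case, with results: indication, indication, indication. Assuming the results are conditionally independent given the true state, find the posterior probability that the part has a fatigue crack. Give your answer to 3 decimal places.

Let H be the event that the part has a fatigue crack; start with P(H) = 0.178. P('indication'|H) = 0.924, P('indication'|¬H) = 0.197.
Update on result 1 ('indication'): P(H) ← 0.924·0.1780 / (0.924·0.1780 + 0.197·0.8220) = 0.16447/0.32641 = 0.5039.
Update on result 2 ('indication'): P(H) ← 0.924·0.5039 / (0.924·0.5039 + 0.197·0.4961) = 0.46559/0.56333 = 0.8265.
Update on result 3 ('indication'): P(H) ← 0.924·0.8265 / (0.924·0.8265 + 0.197·0.1735) = 0.76369/0.79787 = 0.9572.

Posterior P(H) ≈ 0.957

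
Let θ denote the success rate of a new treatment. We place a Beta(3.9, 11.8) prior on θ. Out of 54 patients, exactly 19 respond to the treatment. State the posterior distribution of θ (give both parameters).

Observing 19 successes and 35 failures updates Beta(3.9, 11.8) by adding the success and failure counts to the two shape parameters: α = 3.9+19 = 22.9, β = 11.8+35 = 46.8.

Posterior: Beta(22.9, 46.8)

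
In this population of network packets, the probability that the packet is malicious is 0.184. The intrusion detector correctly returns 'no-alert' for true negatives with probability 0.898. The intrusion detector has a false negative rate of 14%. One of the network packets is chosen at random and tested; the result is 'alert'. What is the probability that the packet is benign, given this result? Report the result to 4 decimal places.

Write H for 'the packet is malicious'. Prior odds H:¬H = 0.184/0.816 = 0.22549. For the 'alert' outcome, the likelihood ratio is 0.86/0.102 = 8.4314.
Posterior odds = 0.22549 × 8.4314 = 1.9012, so P(H|E) = 1.9012/(1+1.9012) = 0.6553. Then P(¬H|E) = 1 − 0.6553 = 0.3447.

P(¬H | E) ≈ 0.3447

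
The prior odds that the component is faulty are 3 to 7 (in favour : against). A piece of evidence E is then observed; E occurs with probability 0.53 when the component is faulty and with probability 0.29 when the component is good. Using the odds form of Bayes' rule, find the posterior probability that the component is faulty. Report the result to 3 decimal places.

Posterior probability ≈ 0.439

Prior odds = 3/7 = 0.42857.
Likelihood ratio for E = 0.53/0.29 = 1.8276.
Posterior odds = prior odds × LR = 0.78325.
Posterior probability = odds/(1+odds) = 0.78325/1.7833 = 0.439.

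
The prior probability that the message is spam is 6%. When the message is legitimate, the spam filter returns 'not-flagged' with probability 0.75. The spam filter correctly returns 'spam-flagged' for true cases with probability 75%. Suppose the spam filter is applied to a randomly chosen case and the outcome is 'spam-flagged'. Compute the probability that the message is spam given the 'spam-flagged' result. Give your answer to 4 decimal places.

P(H | E) ≈ 0.1607

Write H for 'the message is spam'. Prior odds H:¬H = 0.06/0.94 = 0.063830. For the 'spam-flagged' outcome, the likelihood ratio is 0.75/0.25 = 3.0000.
Posterior odds = 0.063830 × 3.0000 = 0.19149, so P(H|E) = 0.19149/(1+0.19149) = 0.1607.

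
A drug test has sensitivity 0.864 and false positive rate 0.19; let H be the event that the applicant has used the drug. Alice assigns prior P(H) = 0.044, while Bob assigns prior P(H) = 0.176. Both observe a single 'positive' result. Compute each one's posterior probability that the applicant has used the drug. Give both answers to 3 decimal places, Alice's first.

Alice: 0.173; Bob: 0.493

P('+'|H) = 0.864, P('+'|¬H) = 0.19.
Alice: numerator 0.864·0.044 = 0.038016; evidence = 0.038016+0.19·0.956 = 0.21966; posterior = 0.173.
Bob: numerator 0.864·0.176 = 0.15206; evidence = 0.15206+0.19·0.824 = 0.30862; posterior = 0.493.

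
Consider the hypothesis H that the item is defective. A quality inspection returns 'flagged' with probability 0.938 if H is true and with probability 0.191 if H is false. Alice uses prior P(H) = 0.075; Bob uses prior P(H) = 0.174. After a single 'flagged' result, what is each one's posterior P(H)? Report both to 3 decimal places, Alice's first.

P('+'|H) = 0.938, P('+'|¬H) = 0.191.
Alice: numerator 0.938·0.075 = 0.070350; evidence = 0.070350+0.191·0.925 = 0.24702; posterior = 0.285.
Bob: numerator 0.938·0.174 = 0.16321; evidence = 0.16321+0.191·0.826 = 0.32098; posterior = 0.508.

Alice: 0.285; Bob: 0.508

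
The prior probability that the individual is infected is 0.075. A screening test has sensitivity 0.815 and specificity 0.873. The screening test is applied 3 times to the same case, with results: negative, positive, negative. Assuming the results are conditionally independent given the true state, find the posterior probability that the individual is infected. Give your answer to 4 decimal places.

Posterior P(H) ≈ 0.0228

Let H be the event that the individual is infected; start with P(H) = 0.075. P('positive'|H) = 0.815, P('positive'|¬H) = 0.127.
Update on result 1 ('negative'): P(H) ← 0.185·0.0750 / (0.185·0.0750 + 0.873·0.9250) = 0.013875/0.82140 = 0.0169.
Update on result 2 ('positive'): P(H) ← 0.815·0.0169 / (0.815·0.0169 + 0.127·0.9831) = 0.013767/0.13862 = 0.0993.
Update on result 3 ('negative'): P(H) ← 0.185·0.0993 / (0.185·0.0993 + 0.873·0.9007) = 0.018373/0.80467 = 0.0228.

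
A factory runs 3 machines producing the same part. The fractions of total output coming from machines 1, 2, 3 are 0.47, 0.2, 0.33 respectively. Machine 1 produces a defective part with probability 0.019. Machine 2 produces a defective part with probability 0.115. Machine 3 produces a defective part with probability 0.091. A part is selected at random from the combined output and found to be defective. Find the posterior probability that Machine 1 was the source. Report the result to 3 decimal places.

Posterior probability ≈ 0.144

P(defective|M1) = 0.019; P(defective|M2) = 0.115; P(defective|M3) = 0.091.
Prior × likelihood for each source: 0.47·0.019=0.008930, 0.2·0.115=0.02300, 0.33·0.091=0.03003. Summing gives P(defective) = 0.061960.
P(Machine 1 | defective) = 0.008930 / 0.061960 = 0.144.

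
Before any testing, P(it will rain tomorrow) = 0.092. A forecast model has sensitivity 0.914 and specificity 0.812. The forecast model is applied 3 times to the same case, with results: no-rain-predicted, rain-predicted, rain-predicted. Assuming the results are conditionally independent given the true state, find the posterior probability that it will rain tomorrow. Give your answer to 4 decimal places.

Let H be the event that it will rain tomorrow; start with P(H) = 0.092. P('rain-predicted'|H) = 0.914, P('rain-predicted'|¬H) = 0.188.
Update on result 1 ('no-rain-predicted'): P(H) ← 0.086·0.0920 / (0.086·0.0920 + 0.812·0.9080) = 0.0079120/0.74521 = 0.0106.
Update on result 2 ('rain-predicted'): P(H) ← 0.914·0.0106 / (0.914·0.0106 + 0.188·0.9894) = 0.0097041/0.19571 = 0.0496.
Update on result 3 ('rain-predicted'): P(H) ← 0.914·0.0496 / (0.914·0.0496 + 0.188·0.9504) = 0.045320/0.22400 = 0.2023.

Posterior P(H) ≈ 0.2023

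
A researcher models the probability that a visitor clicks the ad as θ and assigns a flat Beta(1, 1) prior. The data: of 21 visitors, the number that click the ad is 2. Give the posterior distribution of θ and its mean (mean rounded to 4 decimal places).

Posterior: Beta(3, 20); mean ≈ 0.1304

The binomial likelihood is conjugate to the Beta prior: with 2 successes and 19 failures, the posterior is Beta(1+2, 1+19) = Beta(3, 20).
Posterior mean = α/(α+β) = 3/23 = 0.1304.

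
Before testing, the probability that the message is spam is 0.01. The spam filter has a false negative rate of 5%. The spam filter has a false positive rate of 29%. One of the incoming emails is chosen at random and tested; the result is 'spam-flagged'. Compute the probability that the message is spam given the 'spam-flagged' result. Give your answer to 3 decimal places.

Write H for 'the message is spam'. Prior odds H:¬H = 0.01/0.99 = 0.010101. For the 'spam-flagged' outcome, the likelihood ratio is 0.95/0.29 = 3.2759.
Posterior odds = 0.010101 × 3.2759 = 0.033090, so P(H|E) = 0.033090/(1+0.033090) = 0.032.

P(H | E) ≈ 0.032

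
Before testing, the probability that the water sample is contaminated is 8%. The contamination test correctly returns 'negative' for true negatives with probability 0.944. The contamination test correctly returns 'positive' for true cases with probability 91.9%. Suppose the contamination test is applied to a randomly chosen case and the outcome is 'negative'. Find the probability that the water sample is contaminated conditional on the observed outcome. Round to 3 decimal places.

P(H | E) ≈ 0.007

Write H for 'the water sample is contaminated'. Prior odds H:¬H = 0.08/0.92 = 0.086957. For the 'negative' outcome, the likelihood ratio is 0.081/0.944 = 0.085805.
Posterior odds = 0.086957 × 0.085805 = 0.0074613, so P(H|E) = 0.0074613/(1+0.0074613) = 0.007.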